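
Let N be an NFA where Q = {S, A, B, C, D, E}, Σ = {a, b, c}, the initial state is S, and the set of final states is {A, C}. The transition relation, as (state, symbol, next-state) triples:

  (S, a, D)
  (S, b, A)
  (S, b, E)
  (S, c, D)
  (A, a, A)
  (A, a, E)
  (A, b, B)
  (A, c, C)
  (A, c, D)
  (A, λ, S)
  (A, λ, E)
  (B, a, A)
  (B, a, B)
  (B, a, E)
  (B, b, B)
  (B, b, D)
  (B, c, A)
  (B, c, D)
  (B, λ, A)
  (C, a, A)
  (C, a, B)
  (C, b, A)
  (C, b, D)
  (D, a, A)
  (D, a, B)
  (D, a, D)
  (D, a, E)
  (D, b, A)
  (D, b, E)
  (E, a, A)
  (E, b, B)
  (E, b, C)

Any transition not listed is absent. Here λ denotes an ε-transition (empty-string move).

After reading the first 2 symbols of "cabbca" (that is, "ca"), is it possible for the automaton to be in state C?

Start in {S}.
Read 'c': S→{D}; now {D}.
Read 'a': D→{A, B, D, E}; union {A, B, D, E}; ε-closure = {S, A, B, D, E}.
State C is not in {S, A, B, D, E}.

No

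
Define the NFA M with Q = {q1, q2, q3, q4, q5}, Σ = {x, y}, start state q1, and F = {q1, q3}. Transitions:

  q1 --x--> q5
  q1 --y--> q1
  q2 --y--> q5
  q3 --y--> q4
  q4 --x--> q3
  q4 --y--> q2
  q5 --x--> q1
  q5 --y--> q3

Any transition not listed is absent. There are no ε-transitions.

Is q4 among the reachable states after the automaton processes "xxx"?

Start in {q1}.
Read 'x': q1→{q5}; now {q5}.
Read 'x': q5→{q1}; now {q1}.
Read 'x': q1→{q5}; now {q5}.
State q4 is not in {q5}.

No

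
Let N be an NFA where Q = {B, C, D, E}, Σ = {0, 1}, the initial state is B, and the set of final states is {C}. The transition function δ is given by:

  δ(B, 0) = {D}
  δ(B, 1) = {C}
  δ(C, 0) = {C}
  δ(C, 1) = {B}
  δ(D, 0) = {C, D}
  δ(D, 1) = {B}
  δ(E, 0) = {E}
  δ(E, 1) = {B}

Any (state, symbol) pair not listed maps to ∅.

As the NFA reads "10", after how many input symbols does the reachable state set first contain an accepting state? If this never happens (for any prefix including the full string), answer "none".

1

Start in {B}.
Read '1': B→{C}; now {C}.
None of the earlier sets intersect F, but {C} does.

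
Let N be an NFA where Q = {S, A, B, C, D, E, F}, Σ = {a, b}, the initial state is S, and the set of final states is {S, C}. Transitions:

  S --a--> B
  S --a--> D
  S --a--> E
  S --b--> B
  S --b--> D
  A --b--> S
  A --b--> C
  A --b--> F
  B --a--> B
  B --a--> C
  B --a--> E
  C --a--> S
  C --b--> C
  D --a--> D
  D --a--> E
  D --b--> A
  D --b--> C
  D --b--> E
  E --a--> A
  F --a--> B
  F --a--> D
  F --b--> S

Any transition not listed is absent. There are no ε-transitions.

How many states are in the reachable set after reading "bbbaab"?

5

Start in {S}.
Read 'b': S→{B, D}; now {B, D}.
Read 'b': B→∅, D→{A, C, E}; now {A, C, E}.
Read 'b': A→{S, C, F}, C→{C}, E→∅; now {S, C, F}.
Read 'a': S→{B, D, E}, C→{S}, F→{B, D}; now {S, B, D, E}.
Read 'a': S→{B, D, E}, B→{B, C, E}, D→{D, E}, E→{A}; now {A, B, C, D, E}.
Read 'b': A→{S, C, F}, B→∅, C→{C}, D→{A, C, E}, E→∅; now {S, A, C, E, F}.
That set has 5 states.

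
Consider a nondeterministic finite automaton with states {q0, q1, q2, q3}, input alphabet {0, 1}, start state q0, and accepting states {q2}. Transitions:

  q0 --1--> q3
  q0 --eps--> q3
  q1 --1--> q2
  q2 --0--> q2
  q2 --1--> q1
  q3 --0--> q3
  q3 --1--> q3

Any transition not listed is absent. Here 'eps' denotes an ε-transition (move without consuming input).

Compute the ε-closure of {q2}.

{q2}

Begin with {q2}.
No ε-moves leave this set, so the closure equals the set itself.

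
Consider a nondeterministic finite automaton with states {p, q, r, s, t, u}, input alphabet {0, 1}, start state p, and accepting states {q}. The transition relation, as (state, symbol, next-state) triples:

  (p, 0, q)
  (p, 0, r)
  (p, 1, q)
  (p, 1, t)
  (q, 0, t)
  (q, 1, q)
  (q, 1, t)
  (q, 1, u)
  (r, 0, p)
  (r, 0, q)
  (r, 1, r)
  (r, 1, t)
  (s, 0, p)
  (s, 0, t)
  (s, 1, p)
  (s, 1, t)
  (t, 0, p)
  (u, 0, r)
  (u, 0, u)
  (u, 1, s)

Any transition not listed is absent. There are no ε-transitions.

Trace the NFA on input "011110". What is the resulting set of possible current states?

Start in {p}.
Read '0': p→{q, r}; now {q, r}.
Read '1': q→{q, t, u}, r→{r, t}; now {q, r, t, u}.
Read '1': q→{q, t, u}, r→{r, t}, t→∅, u→{s}; now {q, r, s, t, u}.
Read '1': q→{q, t, u}, r→{r, t}, s→{p, t}, t→∅, u→{s}; now {p, q, r, s, t, u}.
Read '1': p→{q, t}, q→{q, t, u}, r→{r, t}, s→{p, t}, t→∅, u→{s}; now {p, q, r, s, t, u}.
Read '0': p→{q, r}, q→{t}, r→{p, q}, s→{p, t}, t→{p}, u→{r, u}; now {p, q, r, t, u}.

{p, q, r, t, u}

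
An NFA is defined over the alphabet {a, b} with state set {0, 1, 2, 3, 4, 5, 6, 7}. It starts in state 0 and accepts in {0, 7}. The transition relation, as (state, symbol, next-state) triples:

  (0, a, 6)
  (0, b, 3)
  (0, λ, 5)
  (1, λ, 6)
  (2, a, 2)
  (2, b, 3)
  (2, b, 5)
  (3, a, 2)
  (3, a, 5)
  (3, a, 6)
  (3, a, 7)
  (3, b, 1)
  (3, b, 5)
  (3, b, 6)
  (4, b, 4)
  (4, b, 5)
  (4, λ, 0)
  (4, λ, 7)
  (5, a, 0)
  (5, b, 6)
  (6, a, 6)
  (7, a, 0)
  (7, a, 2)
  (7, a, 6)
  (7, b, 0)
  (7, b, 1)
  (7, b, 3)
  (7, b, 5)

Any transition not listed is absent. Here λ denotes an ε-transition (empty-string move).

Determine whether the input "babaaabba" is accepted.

Yes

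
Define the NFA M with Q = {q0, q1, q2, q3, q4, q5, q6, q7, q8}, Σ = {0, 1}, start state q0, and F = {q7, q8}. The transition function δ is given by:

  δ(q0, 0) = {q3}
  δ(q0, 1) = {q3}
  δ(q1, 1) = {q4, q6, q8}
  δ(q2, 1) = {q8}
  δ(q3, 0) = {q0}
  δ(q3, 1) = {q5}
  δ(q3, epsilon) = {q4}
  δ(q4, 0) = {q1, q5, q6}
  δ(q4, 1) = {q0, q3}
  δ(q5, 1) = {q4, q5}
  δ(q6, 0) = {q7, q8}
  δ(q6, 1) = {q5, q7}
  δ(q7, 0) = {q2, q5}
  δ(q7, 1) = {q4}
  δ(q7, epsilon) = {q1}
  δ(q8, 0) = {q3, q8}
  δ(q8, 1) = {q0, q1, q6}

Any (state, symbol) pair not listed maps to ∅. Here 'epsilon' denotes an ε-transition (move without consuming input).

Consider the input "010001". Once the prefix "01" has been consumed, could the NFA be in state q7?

No

Start in {q0}.
Read '0': q0→{q3}; union {q3}; ε-closure = {q3, q4}.
Read '1': q3→{q5}, q4→{q0, q3}; union {q0, q3, q5}; ε-closure = {q0, q3, q4, q5}.
State q7 is not in {q0, q3, q4, q5}.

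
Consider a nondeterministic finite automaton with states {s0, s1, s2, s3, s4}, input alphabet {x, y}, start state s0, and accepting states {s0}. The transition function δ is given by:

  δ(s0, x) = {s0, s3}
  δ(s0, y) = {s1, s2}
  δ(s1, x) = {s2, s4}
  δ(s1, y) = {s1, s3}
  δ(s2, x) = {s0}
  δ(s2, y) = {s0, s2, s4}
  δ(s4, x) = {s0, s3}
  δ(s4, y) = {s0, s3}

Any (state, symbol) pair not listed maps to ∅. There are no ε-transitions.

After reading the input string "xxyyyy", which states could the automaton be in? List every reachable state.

Start in {s0}.
Read 'x': {s0} → {s0, s3}.
Read 'x': {s0, s3} → {s0, s3}.
Read 'y': {s0, s3} → {s1, s2}.
Read 'y': {s1, s2} → {s0, s1, s2, s3, s4}.
Read 'y': {s0, s1, s2, s3, s4} → {s0, s1, s2, s3, s4}.
Read 'y': {s0, s1, s2, s3, s4} → {s0, s1, s2, s3, s4}.

{s0, s1, s2, s3, s4}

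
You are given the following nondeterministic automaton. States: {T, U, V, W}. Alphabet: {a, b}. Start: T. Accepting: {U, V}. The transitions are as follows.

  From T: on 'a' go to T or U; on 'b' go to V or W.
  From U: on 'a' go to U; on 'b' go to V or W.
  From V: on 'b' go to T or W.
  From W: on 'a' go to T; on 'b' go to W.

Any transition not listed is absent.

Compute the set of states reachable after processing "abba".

Start in {T}.
Read 'a': T→{T, U}; now {T, U}.
Read 'b': T→{V, W}, U→{V, W}; now {V, W}.
Read 'b': V→{T, W}, W→{W}; now {T, W}.
Read 'a': T→{T, U}, W→{T}; now {T, U}.

{T, U}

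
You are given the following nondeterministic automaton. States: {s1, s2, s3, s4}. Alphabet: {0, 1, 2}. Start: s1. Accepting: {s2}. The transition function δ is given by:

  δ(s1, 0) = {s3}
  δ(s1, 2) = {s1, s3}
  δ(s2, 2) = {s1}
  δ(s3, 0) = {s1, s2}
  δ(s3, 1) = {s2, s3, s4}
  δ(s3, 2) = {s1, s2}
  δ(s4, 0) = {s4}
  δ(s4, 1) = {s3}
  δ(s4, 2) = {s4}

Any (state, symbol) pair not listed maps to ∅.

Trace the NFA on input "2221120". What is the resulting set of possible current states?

Start in {s1}.
Read '2': s1→{s1, s3}; now {s1, s3}.
Read '2': s1→{s1, s3}, s3→{s1, s2}; now {s1, s2, s3}.
Read '2': s1→{s1, s3}, s2→{s1}, s3→{s1, s2}; now {s1, s2, s3}.
Read '1': s1→∅, s2→∅, s3→{s2, s3, s4}; now {s2, s3, s4}.
Read '1': s2→∅, s3→{s2, s3, s4}, s4→{s3}; now {s2, s3, s4}.
Read '2': s2→{s1}, s3→{s1, s2}, s4→{s4}; now {s1, s2, s4}.
Read '0': s1→{s3}, s2→∅, s4→{s4}; now {s3, s4}.

{s3, s4}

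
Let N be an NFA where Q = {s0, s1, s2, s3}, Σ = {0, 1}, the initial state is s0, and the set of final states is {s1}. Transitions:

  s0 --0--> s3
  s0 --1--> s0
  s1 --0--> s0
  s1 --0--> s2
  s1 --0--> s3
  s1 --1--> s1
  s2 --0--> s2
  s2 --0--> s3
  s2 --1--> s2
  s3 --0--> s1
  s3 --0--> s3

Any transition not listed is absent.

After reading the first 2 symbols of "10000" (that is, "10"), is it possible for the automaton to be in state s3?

Yes

Start in {s0}.
Read '1': s0→{s0}; now {s0}.
Read '0': s0→{s3}; now {s3}.
State s3 is in {s3}.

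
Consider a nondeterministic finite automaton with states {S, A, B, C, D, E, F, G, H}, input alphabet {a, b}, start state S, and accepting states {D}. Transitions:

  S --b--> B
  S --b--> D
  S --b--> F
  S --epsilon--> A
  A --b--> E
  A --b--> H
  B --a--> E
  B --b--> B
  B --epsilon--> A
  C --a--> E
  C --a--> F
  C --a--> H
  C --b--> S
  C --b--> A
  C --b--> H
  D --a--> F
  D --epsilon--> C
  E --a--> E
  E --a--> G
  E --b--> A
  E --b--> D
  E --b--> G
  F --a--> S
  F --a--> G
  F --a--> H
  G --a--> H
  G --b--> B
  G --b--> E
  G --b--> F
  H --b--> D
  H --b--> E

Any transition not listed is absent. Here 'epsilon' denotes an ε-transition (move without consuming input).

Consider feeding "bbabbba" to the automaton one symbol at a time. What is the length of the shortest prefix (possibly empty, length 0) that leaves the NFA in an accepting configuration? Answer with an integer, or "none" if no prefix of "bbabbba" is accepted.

Start: ε-closure({S}) = {S, A}.
Read 'b': S→{B, D, F}, A→{E, H}; union {B, D, E, F, H}; ε-closure = {A, B, C, D, E, F, H}.
None of the earlier sets intersect F, but {A, B, C, D, E, F, H} does.

1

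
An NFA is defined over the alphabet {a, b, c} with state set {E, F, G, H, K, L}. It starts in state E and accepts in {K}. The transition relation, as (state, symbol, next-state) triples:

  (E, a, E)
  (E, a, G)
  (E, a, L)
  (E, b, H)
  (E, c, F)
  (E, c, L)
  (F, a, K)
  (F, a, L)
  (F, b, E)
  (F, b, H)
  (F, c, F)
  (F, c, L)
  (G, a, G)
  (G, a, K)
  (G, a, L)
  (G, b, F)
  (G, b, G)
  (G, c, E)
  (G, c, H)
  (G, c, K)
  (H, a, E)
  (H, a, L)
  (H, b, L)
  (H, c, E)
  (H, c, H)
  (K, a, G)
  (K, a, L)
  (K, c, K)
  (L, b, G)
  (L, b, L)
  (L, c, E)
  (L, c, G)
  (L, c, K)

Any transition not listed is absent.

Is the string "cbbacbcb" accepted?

No

Start in {E}.
Read 'c': E→{F, L}; now {F, L}.
Read 'b': F→{E, H}, L→{G, L}; now {E, G, H, L}.
Read 'b': E→{H}, G→{F, G}, H→{L}, L→{G, L}; now {F, G, H, L}.
Read 'a': F→{K, L}, G→{G, K, L}, H→{E, L}, L→∅; now {E, G, K, L}.
Read 'c': E→{F, L}, G→{E, H, K}, K→{K}, L→{E, G, K}; now {E, F, G, H, K, L}.
Read 'b': E→{H}, F→{E, H}, G→{F, G}, H→{L}, K→∅, L→{G, L}; now {E, F, G, H, L}.
Read 'c': E→{F, L}, F→{F, L}, G→{E, H, K}, H→{E, H}, L→{E, G, K}; now {E, F, G, H, K, L}.
Read 'b': E→{H}, F→{E, H}, G→{F, G}, H→{L}, K→∅, L→{G, L}; now {E, F, G, H, L}.
The final set {E, F, G, H, L} contains no accepting state.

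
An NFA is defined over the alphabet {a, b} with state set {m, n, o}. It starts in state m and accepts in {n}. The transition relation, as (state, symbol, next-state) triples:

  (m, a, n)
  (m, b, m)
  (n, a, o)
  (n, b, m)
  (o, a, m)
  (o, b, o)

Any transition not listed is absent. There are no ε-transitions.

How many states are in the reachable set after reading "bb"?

1

Start in {m}.
Read 'b': m→{m}; now {m}.
Read 'b': m→{m}; now {m}.
That set has 1 state.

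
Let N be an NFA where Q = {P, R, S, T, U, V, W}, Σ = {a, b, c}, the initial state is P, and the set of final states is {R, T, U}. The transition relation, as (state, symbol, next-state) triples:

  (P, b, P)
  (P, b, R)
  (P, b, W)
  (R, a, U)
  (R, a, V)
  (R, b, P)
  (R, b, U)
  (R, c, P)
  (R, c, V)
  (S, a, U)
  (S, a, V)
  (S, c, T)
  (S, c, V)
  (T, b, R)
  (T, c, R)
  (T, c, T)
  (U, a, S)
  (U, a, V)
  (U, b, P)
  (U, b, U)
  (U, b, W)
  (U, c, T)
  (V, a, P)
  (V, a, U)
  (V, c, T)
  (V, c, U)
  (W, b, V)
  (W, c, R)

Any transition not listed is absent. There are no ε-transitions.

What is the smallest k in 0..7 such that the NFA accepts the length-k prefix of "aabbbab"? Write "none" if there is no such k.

Start in {P}.
Read 'a': P→∅; now ∅.
The set is empty and remains empty for the remaining 6 symbols.
No reachable set along the way intersects F.

none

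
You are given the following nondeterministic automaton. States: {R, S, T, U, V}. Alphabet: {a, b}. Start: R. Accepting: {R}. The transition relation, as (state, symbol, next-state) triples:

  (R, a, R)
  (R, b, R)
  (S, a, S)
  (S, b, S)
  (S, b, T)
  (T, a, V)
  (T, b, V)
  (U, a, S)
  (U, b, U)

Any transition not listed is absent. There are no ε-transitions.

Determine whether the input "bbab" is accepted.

Start in {R}.
Read 'b': {R} → {R}.
Read 'b': {R} → {R}.
Read 'a': {R} → {R}.
Read 'b': {R} → {R}.
The final set {R} contains the accepting state R.

Yes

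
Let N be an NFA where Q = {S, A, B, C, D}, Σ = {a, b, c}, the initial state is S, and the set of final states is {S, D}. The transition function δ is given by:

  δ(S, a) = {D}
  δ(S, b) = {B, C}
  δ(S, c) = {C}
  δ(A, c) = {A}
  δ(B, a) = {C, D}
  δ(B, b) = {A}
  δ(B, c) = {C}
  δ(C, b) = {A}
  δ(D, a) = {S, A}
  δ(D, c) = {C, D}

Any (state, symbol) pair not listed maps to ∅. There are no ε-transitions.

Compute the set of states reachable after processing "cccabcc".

∅

Start in {S}.
Read 'c': {S} → {C}.
Read 'c': {C} → ∅.
The set is empty and remains empty for the remaining 5 symbols.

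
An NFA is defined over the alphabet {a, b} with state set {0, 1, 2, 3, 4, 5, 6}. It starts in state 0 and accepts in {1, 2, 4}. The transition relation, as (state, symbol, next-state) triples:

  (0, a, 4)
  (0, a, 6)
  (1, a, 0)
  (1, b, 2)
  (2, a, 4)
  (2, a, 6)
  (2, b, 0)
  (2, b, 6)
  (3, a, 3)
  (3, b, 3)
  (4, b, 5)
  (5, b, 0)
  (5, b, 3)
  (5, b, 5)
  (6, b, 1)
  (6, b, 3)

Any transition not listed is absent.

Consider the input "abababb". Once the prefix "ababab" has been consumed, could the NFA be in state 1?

Start in {0}.
Read 'a': 0→{4, 6}; now {4, 6}.
Read 'b': 4→{5}, 6→{1, 3}; now {1, 3, 5}.
Read 'a': 1→{0}, 3→{3}, 5→∅; now {0, 3}.
Read 'b': 0→∅, 3→{3}; now {3}.
Read 'a': 3→{3}; now {3}.
Read 'b': 3→{3}; now {3}.
State 1 is not in {3}.

No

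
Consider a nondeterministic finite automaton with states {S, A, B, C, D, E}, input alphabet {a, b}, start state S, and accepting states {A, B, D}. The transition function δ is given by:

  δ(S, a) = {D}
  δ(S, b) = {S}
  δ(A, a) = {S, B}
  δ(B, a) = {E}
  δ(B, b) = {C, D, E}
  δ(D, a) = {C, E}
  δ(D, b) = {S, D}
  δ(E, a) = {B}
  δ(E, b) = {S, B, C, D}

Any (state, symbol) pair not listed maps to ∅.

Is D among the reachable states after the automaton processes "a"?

Start in {S}.
Read 'a': {S} → {D}.
State D is in {D}.

Yes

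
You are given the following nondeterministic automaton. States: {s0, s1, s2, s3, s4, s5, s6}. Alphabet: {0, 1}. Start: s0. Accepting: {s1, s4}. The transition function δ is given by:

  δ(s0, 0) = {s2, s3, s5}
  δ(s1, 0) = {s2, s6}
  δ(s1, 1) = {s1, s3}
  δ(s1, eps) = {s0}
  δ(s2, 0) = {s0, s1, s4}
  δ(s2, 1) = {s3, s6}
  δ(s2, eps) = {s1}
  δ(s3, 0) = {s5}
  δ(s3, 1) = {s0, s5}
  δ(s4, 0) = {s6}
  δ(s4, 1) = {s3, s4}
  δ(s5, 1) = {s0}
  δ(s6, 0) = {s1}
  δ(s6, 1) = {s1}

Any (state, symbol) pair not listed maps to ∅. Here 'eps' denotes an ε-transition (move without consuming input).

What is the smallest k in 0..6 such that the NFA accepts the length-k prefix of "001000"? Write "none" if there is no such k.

1

Start in {s0}.
Read '0': s0→{s2, s3, s5}; union {s2, s3, s5}; ε-closure = {s0, s1, s2, s3, s5}.
None of the earlier sets intersect F, but {s0, s1, s2, s3, s5} does.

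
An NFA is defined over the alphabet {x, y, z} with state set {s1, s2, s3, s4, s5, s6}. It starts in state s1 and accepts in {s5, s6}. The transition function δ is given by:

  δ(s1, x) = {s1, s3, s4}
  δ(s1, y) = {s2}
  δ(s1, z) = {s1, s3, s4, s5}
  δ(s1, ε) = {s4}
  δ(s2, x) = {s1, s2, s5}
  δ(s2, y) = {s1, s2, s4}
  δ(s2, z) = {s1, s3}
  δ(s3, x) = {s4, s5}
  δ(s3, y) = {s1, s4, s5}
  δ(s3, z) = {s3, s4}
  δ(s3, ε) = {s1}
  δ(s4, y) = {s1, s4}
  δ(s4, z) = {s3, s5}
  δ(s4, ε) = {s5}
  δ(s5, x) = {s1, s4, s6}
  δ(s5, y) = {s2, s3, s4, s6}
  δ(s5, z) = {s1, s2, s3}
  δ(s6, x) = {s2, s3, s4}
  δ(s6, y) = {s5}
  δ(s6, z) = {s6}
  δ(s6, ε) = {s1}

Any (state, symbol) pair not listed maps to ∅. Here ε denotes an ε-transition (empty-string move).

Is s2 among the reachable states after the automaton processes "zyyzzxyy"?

Yes

Start: ε-closure({s1}) = {s1, s4, s5}.
Read 'z': s1→{s1, s3, s4, s5}, s4→{s3, s5}, s5→{s1, s2, s3}; now {s1, s2, s3, s4, s5}.
Read 'y': s1→{s2}, s2→{s1, s2, s4}, s3→{s1, s4, s5}, s4→{s1, s4}, s5→{s2, s3, s4, s6}; now {s1, s2, s3, s4, s5, s6}.
Read 'y': s1→{s2}, s2→{s1, s2, s4}, s3→{s1, s4, s5}, s4→{s1, s4}, s5→{s2, s3, s4, s6}, s6→{s5}; now {s1, s2, s3, s4, s5, s6}.
Read 'z': s1→{s1, s3, s4, s5}, s2→{s1, s3}, s3→{s3, s4}, s4→{s3, s5}, s5→{s1, s2, s3}, s6→{s6}; now {s1, s2, s3, s4, s5, s6}.
Read 'z': s1→{s1, s3, s4, s5}, s2→{s1, s3}, s3→{s3, s4}, s4→{s3, s5}, s5→{s1, s2, s3}, s6→{s6}; now {s1, s2, s3, s4, s5, s6}.
Read 'x': s1→{s1, s3, s4}, s2→{s1, s2, s5}, s3→{s4, s5}, s4→∅, s5→{s1, s4, s6}, s6→{s2, s3, s4}; now {s1, s2, s3, s4, s5, s6}.
Read 'y': s1→{s2}, s2→{s1, s2, s4}, s3→{s1, s4, s5}, s4→{s1, s4}, s5→{s2, s3, s4, s6}, s6→{s5}; now {s1, s2, s3, s4, s5, s6}.
Read 'y': s1→{s2}, s2→{s1, s2, s4}, s3→{s1, s4, s5}, s4→{s1, s4}, s5→{s2, s3, s4, s6}, s6→{s5}; now {s1, s2, s3, s4, s5, s6}.
State s2 is in {s1, s2, s3, s4, s5, s6}.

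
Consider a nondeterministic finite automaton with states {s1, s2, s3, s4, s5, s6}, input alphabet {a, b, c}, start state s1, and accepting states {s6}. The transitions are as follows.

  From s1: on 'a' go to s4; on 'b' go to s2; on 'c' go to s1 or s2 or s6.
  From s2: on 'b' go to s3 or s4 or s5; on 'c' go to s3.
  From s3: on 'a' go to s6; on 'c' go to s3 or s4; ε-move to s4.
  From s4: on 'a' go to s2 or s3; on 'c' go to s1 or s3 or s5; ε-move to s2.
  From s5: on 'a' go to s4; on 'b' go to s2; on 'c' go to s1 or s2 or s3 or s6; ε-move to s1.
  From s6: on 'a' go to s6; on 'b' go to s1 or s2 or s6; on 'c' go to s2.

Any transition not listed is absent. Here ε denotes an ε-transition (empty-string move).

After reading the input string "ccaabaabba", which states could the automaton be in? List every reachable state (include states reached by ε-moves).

{s2, s3, s4, s6}

Start in {s1}.
Read 'c': {s1} → {s1, s2, s6}.
Read 'c': {s1, s2, s6} → {s1, s2, s3, s4, s6}.
Read 'a': {s1, s2, s3, s4, s6} → {s2, s3, s4, s6}.
Read 'a': {s2, s3, s4, s6} → {s2, s3, s4, s6}.
Read 'b': {s2, s3, s4, s6} → {s1, s2, s3, s4, s5, s6}.
Read 'a': {s1, s2, s3, s4, s5, s6} → {s2, s3, s4, s6}.
Read 'a': {s2, s3, s4, s6} → {s2, s3, s4, s6}.
Read 'b': {s2, s3, s4, s6} → {s1, s2, s3, s4, s5, s6}.
Read 'b': {s1, s2, s3, s4, s5, s6} → {s1, s2, s3, s4, s5, s6}.
Read 'a': {s1, s2, s3, s4, s5, s6} → {s2, s3, s4, s6}.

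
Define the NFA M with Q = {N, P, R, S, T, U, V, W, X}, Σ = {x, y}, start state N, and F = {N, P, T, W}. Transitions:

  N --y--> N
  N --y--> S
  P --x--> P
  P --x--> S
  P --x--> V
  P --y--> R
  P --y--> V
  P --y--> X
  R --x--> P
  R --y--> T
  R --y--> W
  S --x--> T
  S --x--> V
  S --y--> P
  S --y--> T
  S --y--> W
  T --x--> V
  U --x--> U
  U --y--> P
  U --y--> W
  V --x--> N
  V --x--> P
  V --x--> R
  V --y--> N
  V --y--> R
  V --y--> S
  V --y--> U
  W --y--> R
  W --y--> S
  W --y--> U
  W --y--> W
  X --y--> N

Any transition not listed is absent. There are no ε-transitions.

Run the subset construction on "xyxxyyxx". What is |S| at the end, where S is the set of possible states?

Start in {N}.
Read 'x': {N} → ∅.
The set is empty and remains empty for the remaining 7 symbols.
That set has 0 states.

0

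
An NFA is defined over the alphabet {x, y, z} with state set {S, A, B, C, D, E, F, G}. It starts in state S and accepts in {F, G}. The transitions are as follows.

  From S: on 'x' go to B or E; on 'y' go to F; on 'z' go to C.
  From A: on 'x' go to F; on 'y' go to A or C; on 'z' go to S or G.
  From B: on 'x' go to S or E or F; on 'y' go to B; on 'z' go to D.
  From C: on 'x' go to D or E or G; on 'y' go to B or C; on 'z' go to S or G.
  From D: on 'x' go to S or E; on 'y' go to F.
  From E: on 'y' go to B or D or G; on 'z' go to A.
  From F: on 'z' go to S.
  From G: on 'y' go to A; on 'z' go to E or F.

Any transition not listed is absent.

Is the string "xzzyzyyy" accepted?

No

Start in {S}.
Read 'x': S→{B, E}; now {B, E}.
Read 'z': B→{D}, E→{A}; now {A, D}.
Read 'z': A→{S, G}, D→∅; now {S, G}.
Read 'y': S→{F}, G→{A}; now {A, F}.
Read 'z': A→{S, G}, F→{S}; now {S, G}.
Read 'y': S→{F}, G→{A}; now {A, F}.
Read 'y': A→{A, C}, F→∅; now {A, C}.
Read 'y': A→{A, C}, C→{B, C}; now {A, B, C}.
The final set {A, B, C} contains no accepting state.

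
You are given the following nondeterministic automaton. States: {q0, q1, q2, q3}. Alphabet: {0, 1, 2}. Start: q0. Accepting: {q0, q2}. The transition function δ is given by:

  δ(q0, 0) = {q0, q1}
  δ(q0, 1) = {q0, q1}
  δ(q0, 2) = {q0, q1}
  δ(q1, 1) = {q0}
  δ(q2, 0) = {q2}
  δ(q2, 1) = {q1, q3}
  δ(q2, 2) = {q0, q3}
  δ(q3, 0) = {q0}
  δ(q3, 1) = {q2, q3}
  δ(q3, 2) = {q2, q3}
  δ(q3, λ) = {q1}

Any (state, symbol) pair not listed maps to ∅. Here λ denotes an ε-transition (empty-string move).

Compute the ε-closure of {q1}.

{q1}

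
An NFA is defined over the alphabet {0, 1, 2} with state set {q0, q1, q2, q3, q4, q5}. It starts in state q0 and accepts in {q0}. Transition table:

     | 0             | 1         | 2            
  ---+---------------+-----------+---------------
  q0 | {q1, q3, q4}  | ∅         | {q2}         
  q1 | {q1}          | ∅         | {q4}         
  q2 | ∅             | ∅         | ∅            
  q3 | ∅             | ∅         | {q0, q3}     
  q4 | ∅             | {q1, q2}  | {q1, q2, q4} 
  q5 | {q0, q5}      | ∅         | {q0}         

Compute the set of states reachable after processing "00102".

∅

Start in {q0}.
Read '0': q0→{q1, q3, q4}; now {q1, q3, q4}.
Read '0': q1→{q1}, q3→∅, q4→∅; now {q1}.
Read '1': q1→∅; now ∅.
The set is empty and remains empty for the remaining 2 symbols.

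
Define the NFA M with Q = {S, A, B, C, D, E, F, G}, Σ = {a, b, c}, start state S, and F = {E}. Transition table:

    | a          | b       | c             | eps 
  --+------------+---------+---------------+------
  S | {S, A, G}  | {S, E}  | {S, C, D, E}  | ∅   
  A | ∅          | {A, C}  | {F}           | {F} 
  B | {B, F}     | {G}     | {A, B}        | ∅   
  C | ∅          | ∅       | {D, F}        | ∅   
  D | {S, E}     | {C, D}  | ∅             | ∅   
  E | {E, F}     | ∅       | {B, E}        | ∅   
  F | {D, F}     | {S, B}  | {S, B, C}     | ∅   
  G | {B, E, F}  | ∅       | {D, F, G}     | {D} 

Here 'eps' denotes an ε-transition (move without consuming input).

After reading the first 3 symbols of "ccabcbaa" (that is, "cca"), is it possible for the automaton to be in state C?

No

Start in {S}.
Read 'c': {S} → {S, C, D, E}.
Read 'c': {S, C, D, E} → {S, B, C, D, E, F}.
Read 'a': {S, B, C, D, E, F} → {S, A, B, D, E, F, G}.
State C is not in {S, A, B, D, E, F, G}.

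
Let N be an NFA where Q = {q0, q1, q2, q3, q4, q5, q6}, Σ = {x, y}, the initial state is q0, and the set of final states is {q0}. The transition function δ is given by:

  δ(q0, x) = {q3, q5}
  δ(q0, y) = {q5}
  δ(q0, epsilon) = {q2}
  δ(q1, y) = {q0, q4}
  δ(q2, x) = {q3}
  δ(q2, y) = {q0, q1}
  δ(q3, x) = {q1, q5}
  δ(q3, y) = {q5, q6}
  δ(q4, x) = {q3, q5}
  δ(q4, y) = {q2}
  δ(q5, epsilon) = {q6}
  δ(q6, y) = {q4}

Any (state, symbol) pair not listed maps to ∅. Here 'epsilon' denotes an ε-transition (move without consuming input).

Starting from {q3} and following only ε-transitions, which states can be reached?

Begin with {q3}.
No ε-moves leave this set, so the closure equals the set itself.

{q3}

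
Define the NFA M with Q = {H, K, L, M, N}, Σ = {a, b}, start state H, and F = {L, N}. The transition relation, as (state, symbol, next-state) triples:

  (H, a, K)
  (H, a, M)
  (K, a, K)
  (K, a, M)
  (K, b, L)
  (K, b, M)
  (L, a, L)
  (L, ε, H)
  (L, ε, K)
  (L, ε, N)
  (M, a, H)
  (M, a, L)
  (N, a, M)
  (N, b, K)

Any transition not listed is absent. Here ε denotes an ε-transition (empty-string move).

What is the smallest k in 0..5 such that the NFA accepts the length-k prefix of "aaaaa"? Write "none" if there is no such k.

Start in {H}.
Read 'a': H→{K, M}; now {K, M}.
Read 'a': K→{K, M}, M→{H, L}; union {H, K, L, M}; ε-closure = {H, K, L, M, N}.
None of the earlier sets intersect F, but {H, K, L, M, N} does.

2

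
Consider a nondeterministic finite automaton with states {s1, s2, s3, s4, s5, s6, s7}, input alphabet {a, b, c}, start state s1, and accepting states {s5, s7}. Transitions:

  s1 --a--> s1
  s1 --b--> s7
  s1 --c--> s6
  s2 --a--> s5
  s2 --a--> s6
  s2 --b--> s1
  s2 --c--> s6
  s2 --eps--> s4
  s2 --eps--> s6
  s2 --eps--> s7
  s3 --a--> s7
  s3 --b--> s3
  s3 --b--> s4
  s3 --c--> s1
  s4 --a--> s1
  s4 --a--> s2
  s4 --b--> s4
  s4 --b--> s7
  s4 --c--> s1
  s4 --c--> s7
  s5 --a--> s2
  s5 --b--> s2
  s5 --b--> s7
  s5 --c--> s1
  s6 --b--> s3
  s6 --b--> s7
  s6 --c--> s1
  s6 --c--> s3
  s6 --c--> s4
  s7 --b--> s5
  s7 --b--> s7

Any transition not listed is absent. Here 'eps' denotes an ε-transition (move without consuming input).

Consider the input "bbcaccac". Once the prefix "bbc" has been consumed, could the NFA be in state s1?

Start in {s1}.
Read 'b': s1→{s7}; now {s7}.
Read 'b': s7→{s5, s7}; now {s5, s7}.
Read 'c': s5→{s1}, s7→∅; now {s1}.
State s1 is in {s1}.

Yes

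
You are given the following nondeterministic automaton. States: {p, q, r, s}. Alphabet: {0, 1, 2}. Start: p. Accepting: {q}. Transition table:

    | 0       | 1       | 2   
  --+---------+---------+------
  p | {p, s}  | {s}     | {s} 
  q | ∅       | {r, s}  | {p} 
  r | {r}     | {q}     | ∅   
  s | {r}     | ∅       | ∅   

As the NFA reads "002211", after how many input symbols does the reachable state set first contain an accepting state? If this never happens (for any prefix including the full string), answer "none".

none

Start in {p}.
Read '0': p→{p, s}; now {p, s}.
Read '0': p→{p, s}, s→{r}; now {p, r, s}.
Read '2': p→{s}, r→∅, s→∅; now {s}.
Read '2': s→∅; now ∅.
The set is empty and remains empty for the remaining 2 symbols.
No reachable set along the way intersects F.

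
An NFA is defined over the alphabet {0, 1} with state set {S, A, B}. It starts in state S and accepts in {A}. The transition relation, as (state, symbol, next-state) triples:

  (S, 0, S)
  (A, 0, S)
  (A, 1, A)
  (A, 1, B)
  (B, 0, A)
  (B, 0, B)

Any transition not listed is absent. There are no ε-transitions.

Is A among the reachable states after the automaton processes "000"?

Start in {S}.
Read '0': {S} → {S}.
Read '0': {S} → {S}.
Read '0': {S} → {S}.
State A is not in {S}.

No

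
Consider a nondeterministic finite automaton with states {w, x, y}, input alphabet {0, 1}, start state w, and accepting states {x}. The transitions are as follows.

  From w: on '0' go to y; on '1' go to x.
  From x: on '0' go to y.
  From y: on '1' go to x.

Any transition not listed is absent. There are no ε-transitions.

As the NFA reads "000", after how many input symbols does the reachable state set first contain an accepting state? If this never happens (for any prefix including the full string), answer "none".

Start in {w}.
Read '0': w→{y}; now {y}.
Read '0': y→∅; now ∅.
The set is empty and remains empty for the remaining 1 symbol.
No reachable set along the way intersects F.

none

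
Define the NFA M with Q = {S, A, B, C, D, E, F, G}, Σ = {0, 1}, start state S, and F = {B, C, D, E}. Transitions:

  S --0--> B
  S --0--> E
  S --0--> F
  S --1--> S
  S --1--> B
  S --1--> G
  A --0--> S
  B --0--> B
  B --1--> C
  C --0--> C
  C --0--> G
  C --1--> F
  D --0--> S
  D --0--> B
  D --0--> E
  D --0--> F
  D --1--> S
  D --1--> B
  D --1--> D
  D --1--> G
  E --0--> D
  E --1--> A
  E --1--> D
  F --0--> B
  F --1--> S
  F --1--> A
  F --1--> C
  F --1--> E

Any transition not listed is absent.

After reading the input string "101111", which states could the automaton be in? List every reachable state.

Start in {S}.
Read '1': S→{S, B, G}; now {S, B, G}.
Read '0': S→{B, E, F}, B→{B}, G→∅; now {B, E, F}.
Read '1': B→{C}, E→{A, D}, F→{S, A, C, E}; now {S, A, C, D, E}.
Read '1': S→{S, B, G}, A→∅, C→{F}, D→{S, B, D, G}, E→{A, D}; now {S, A, B, D, F, G}.
Read '1': S→{S, B, G}, A→∅, B→{C}, D→{S, B, D, G}, F→{S, A, C, E}, G→∅; now {S, A, B, C, D, E, G}.
Read '1': S→{S, B, G}, A→∅, B→{C}, C→{F}, D→{S, B, D, G}, E→{A, D}, G→∅; now {S, A, B, C, D, F, G}.

{S, A, B, C, D, F, G}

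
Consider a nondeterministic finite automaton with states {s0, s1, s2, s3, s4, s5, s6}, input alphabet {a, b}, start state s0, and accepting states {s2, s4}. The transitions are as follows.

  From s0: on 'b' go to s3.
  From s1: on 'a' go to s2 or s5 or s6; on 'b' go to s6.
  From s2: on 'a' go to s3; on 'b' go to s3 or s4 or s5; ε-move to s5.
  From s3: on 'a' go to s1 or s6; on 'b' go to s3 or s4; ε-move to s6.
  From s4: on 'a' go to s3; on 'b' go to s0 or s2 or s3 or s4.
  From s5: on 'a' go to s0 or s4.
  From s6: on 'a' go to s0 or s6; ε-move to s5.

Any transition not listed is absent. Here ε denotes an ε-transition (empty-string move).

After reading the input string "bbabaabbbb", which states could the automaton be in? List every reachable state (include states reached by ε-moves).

{s0, s2, s3, s4, s5, s6}

Start in {s0}.
Read 'b': s0→{s3}; union {s3}; ε-closure = {s3, s5, s6}.
Read 'b': s3→{s3, s4}, s5→∅, s6→∅; union {s3, s4}; ε-closure = {s3, s4, s5, s6}.
Read 'a': s3→{s1, s6}, s4→{s3}, s5→{s0, s4}, s6→{s0, s6}; union {s0, s1, s3, s4, s6}; ε-closure = {s0, s1, s3, s4, s5, s6}.
Read 'b': s0→{s3}, s1→{s6}, s3→{s3, s4}, s4→{s0, s2, s3, s4}, s5→∅, s6→∅; union {s0, s2, s3, s4, s6}; ε-closure = {s0, s2, s3, s4, s5, s6}.
Read 'a': s0→∅, s2→{s3}, s3→{s1, s6}, s4→{s3}, s5→{s0, s4}, s6→{s0, s6}; union {s0, s1, s3, s4, s6}; ε-closure = {s0, s1, s3, s4, s5, s6}.
Read 'a': s0→∅, s1→{s2, s5, s6}, s3→{s1, s6}, s4→{s3}, s5→{s0, s4}, s6→{s0, s6}; now {s0, s1, s2, s3, s4, s5, s6}.
Read 'b': s0→{s3}, s1→{s6}, s2→{s3, s4, s5}, s3→{s3, s4}, s4→{s0, s2, s3, s4}, s5→∅, s6→∅; now {s0, s2, s3, s4, s5, s6}.
Read 'b': s0→{s3}, s2→{s3, s4, s5}, s3→{s3, s4}, s4→{s0, s2, s3, s4}, s5→∅, s6→∅; union {s0, s2, s3, s4, s5}; ε-closure = {s0, s2, s3, s4, s5, s6}.
Read 'b': s0→{s3}, s2→{s3, s4, s5}, s3→{s3, s4}, s4→{s0, s2, s3, s4}, s5→∅, s6→∅; union {s0, s2, s3, s4, s5}; ε-closure = {s0, s2, s3, s4, s5, s6}.
Read 'b': s0→{s3}, s2→{s3, s4, s5}, s3→{s3, s4}, s4→{s0, s2, s3, s4}, s5→∅, s6→∅; union {s0, s2, s3, s4, s5}; ε-closure = {s0, s2, s3, s4, s5, s6}.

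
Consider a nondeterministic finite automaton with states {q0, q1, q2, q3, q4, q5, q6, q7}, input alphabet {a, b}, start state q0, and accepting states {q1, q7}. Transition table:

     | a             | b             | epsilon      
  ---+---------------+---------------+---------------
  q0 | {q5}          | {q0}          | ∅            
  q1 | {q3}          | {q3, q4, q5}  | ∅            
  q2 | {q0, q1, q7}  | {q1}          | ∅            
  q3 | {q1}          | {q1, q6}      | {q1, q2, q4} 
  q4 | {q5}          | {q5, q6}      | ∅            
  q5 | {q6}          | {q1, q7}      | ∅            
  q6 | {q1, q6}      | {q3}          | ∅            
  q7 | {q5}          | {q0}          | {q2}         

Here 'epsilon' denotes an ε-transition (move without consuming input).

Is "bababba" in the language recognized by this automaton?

Yes

Start in {q0}.
Read 'b': q0→{q0}; now {q0}.
Read 'a': q0→{q5}; now {q5}.
Read 'b': q5→{q1, q7}; union {q1, q7}; ε-closure = {q1, q2, q7}.
Read 'a': q1→{q3}, q2→{q0, q1, q7}, q7→{q5}; union {q0, q1, q3, q5, q7}; ε-closure = {q0, q1, q2, q3, q4, q5, q7}.
Read 'b': q0→{q0}, q1→{q3, q4, q5}, q2→{q1}, q3→{q1, q6}, q4→{q5, q6}, q5→{q1, q7}, q7→{q0}; union {q0, q1, q3, q4, q5, q6, q7}; ε-closure = {q0, q1, q2, q3, q4, q5, q6, q7}.
Read 'b': q0→{q0}, q1→{q3, q4, q5}, q2→{q1}, q3→{q1, q6}, q4→{q5, q6}, q5→{q1, q7}, q6→{q3}, q7→{q0}; union {q0, q1, q3, q4, q5, q6, q7}; ε-closure = {q0, q1, q2, q3, q4, q5, q6, q7}.
Read 'a': q0→{q5}, q1→{q3}, q2→{q0, q1, q7}, q3→{q1}, q4→{q5}, q5→{q6}, q6→{q1, q6}, q7→{q5}; union {q0, q1, q3, q5, q6, q7}; ε-closure = {q0, q1, q2, q3, q4, q5, q6, q7}.
The final set {q0, q1, q2, q3, q4, q5, q6, q7} contains the accepting states q1, q7.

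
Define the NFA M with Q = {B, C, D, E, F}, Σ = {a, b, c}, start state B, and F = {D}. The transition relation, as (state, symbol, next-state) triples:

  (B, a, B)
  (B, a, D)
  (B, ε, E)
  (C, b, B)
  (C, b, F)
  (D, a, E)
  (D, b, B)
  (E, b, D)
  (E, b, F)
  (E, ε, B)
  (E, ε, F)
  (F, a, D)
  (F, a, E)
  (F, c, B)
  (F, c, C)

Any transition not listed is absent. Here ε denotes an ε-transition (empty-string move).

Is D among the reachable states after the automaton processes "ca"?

Start: ε-closure({B}) = {B, E, F}.
Read 'c': {B, E, F} → {B, C, E, F}.
Read 'a': {B, C, E, F} → {B, D, E, F}.
State D is in {B, D, E, F}.

Yes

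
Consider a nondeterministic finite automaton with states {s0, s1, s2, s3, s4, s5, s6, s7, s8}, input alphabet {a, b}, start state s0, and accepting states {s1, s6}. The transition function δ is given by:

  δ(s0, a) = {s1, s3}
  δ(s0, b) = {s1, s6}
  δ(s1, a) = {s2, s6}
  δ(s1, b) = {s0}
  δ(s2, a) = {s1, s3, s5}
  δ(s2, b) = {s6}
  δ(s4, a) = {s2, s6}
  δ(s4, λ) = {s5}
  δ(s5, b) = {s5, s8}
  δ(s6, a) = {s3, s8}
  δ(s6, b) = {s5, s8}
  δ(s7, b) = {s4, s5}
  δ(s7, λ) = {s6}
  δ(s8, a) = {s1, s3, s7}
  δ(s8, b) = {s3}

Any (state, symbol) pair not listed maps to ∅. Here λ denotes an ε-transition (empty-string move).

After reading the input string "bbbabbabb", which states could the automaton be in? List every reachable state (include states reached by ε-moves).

{s1, s3, s5, s6, s8}

Start in {s0}.
Read 'b': s0→{s1, s6}; now {s1, s6}.
Read 'b': s1→{s0}, s6→{s5, s8}; now {s0, s5, s8}.
Read 'b': s0→{s1, s6}, s5→{s5, s8}, s8→{s3}; now {s1, s3, s5, s6, s8}.
Read 'a': s1→{s2, s6}, s3→∅, s5→∅, s6→{s3, s8}, s8→{s1, s3, s7}; now {s1, s2, s3, s6, s7, s8}.
Read 'b': s1→{s0}, s2→{s6}, s3→∅, s6→{s5, s8}, s7→{s4, s5}, s8→{s3}; now {s0, s3, s4, s5, s6, s8}.
Read 'b': s0→{s1, s6}, s3→∅, s4→∅, s5→{s5, s8}, s6→{s5, s8}, s8→{s3}; now {s1, s3, s5, s6, s8}.
Read 'a': s1→{s2, s6}, s3→∅, s5→∅, s6→{s3, s8}, s8→{s1, s3, s7}; now {s1, s2, s3, s6, s7, s8}.
Read 'b': s1→{s0}, s2→{s6}, s3→∅, s6→{s5, s8}, s7→{s4, s5}, s8→{s3}; now {s0, s3, s4, s5, s6, s8}.
Read 'b': s0→{s1, s6}, s3→∅, s4→∅, s5→{s5, s8}, s6→{s5, s8}, s8→{s3}; now {s1, s3, s5, s6, s8}.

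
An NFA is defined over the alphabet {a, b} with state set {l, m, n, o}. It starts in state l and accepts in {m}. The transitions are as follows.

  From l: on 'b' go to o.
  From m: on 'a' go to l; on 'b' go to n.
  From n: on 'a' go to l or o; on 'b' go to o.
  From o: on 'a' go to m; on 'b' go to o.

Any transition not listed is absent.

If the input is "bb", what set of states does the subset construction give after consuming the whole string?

{o}

Start in {l}.
Read 'b': l→{o}; now {o}.
Read 'b': o→{o}; now {o}.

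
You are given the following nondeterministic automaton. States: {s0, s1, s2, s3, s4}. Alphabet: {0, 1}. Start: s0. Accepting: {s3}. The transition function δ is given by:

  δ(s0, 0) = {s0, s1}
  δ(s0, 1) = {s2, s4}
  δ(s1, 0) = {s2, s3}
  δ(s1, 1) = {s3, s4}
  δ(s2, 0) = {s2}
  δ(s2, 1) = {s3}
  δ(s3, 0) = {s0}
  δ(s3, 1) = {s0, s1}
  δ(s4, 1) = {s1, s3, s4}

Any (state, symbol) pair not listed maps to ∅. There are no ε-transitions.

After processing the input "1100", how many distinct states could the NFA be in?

Start in {s0}.
Read '1': s0→{s2, s4}; now {s2, s4}.
Read '1': s2→{s3}, s4→{s1, s3, s4}; now {s1, s3, s4}.
Read '0': s1→{s2, s3}, s3→{s0}, s4→∅; now {s0, s2, s3}.
Read '0': s0→{s0, s1}, s2→{s2}, s3→{s0}; now {s0, s1, s2}.
That set has 3 states.

3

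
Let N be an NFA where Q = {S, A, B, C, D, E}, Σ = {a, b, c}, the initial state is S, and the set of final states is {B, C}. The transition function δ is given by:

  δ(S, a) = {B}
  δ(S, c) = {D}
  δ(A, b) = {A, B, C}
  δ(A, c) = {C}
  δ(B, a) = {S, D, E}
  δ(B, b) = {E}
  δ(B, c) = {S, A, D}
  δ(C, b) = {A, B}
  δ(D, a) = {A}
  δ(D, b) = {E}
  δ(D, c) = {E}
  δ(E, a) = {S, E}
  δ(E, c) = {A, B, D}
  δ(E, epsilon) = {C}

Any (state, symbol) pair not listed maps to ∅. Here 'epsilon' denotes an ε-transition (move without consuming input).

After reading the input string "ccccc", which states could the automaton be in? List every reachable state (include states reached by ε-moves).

Start in {S}.
Read 'c': S→{D}; now {D}.
Read 'c': D→{E}; union {E}; ε-closure = {C, E}.
Read 'c': C→∅, E→{A, B, D}; now {A, B, D}.
Read 'c': A→{C}, B→{S, A, D}, D→{E}; now {S, A, C, D, E}.
Read 'c': S→{D}, A→{C}, C→∅, D→{E}, E→{A, B, D}; now {A, B, C, D, E}.

{A, B, C, D, E}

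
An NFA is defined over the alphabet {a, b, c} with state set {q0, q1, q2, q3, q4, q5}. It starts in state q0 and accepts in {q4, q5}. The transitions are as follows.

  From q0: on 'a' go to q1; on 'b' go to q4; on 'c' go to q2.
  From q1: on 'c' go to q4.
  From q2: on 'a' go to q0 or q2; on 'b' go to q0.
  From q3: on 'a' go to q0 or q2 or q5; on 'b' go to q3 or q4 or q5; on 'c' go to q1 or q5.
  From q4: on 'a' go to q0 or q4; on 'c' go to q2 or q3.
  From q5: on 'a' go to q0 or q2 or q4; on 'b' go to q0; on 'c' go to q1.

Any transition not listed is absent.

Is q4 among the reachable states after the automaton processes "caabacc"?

No

Start in {q0}.
Read 'c': q0→{q2}; now {q2}.
Read 'a': q2→{q0, q2}; now {q0, q2}.
Read 'a': q0→{q1}, q2→{q0, q2}; now {q0, q1, q2}.
Read 'b': q0→{q4}, q1→∅, q2→{q0}; now {q0, q4}.
Read 'a': q0→{q1}, q4→{q0, q4}; now {q0, q1, q4}.
Read 'c': q0→{q2}, q1→{q4}, q4→{q2, q3}; now {q2, q3, q4}.
Read 'c': q2→∅, q3→{q1, q5}, q4→{q2, q3}; now {q1, q2, q3, q5}.
State q4 is not in {q1, q2, q3, q5}.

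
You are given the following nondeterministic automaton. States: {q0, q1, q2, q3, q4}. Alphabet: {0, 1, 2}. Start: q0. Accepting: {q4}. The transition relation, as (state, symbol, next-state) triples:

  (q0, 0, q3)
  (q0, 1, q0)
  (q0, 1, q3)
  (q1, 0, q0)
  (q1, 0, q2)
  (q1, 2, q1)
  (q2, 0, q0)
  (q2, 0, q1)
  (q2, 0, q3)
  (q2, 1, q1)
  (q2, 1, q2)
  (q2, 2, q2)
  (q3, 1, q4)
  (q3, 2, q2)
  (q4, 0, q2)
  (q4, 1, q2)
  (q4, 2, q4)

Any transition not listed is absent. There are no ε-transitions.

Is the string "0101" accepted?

Start in {q0}.
Read '0': q0→{q3}; now {q3}.
Read '1': q3→{q4}; now {q4}.
Read '0': q4→{q2}; now {q2}.
Read '1': q2→{q1, q2}; now {q1, q2}.
The final set {q1, q2} contains no accepting state.

No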